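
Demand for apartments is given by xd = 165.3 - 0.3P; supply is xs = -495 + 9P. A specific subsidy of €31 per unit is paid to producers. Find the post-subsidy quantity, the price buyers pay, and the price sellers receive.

x' = 153; buyers pay €41; sellers receive €72

Pre-subsidy: 165.3 - 0.3P = -495 + 9P gives P* = 71, x* = 144.
With the subsidy, sellers receive Ps = Pb + 31 for each unit, where Pb is the price buyers pay.
Supply in terms of Pb becomes xs = -495 + 9(Pb + 31) = -216 + 9Pb. Setting this equal to demand: 165.3 - 0.3Pb = -216 + 9Pb, so Pb = 41.
Sellers receive Ps = 41 + 31 = 72; x' = 165.3 − 0.3·41 = 153.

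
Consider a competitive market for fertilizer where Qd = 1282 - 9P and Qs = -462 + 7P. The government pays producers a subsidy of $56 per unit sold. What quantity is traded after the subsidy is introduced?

Pre-subsidy: 1282 - 9P = -462 + 7P gives P* = 109, Q* = 301.
With the subsidy, sellers receive Ps = Pb + 56 for each unit, where Pb is the price buyers pay.
Supply in terms of Pb becomes Qs = -462 + 7(Pb + 56) = -70 + 7Pb. Setting this equal to demand: 1282 - 9Pb = -70 + 7Pb, so Pb = 84.5.
Sellers receive Ps = 84.5 + 56 = 140.5; Q' = 1282 − 9·84.5 = 521.5.

Q' = 521.5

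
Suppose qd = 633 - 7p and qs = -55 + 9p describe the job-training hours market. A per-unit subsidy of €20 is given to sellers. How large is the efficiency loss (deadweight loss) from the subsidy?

Deadweight loss = €787.5

Pre-subsidy: 633 - 7p = -55 + 9p gives p* = 43, q* = 332.
With the subsidy, sellers receive ps = pb + 20 for each unit, where pb is the price buyers pay.
Supply in terms of pb becomes qs = -55 + 9(pb + 20) = 125 + 9pb. Setting this equal to demand: 633 - 7pb = 125 + 9pb, so pb = 31.75.
Sellers receive ps = 31.75 + 20 = 51.75; q' = 633 − 7·31.75 = 410.75.
The subsidy expands output by 410.75 − 332 = 78.75 past the efficient level; on those units the gap between marginal cost and willingness to pay runs from 0 up to 20.
DWL = ½ × 20 × 78.75 = 787.5.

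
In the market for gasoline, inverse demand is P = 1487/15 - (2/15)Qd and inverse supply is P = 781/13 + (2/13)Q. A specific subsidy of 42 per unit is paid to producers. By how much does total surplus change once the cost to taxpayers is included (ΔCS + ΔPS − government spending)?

Net change in total surplus = -3071.25

Pre-subsidy: 1487/15 - (2/15)Q = 781/13 + (2/13)Q gives Q* = 136 and P* = 81.
With the subsidy, sellers receive Ps = Pb + 42 for each unit, where Pb is the price buyers pay.
On the curves, Pb = 1487/15 - (2/15)Q and Ps = 781/13 + (2/13)Q; the wedge Ps − Pb = 42 gives 781/13 + (2/13)Q − (1487/15 - (2/15)Q) = 42, so Q' = 282.25.
Then Pb = 1487/15 − (2/15)·282.25 = 61.5 and Ps = 781/13 + (2/13)·282.25 = 103.5.
ΔCS = ½(136 + 282.25)(81 − 61.5) = 4077.9375; ΔPS = ½(136 + 282.25)(103.5 − 81) = 4705.3125.
Government spending = 42 × 282.25 = 11854.5.
Net change = 4077.9375 + 4705.3125 − 11854.5 = -3071.25. The loss equals the DWL triangle ½·42·146.25.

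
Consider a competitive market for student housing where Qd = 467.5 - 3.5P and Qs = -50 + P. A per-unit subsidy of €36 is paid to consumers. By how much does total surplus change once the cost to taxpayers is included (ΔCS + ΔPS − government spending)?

Pre-subsidy: 467.5 - 3.5P = -50 + P gives P* = 115, Q* = 65.
With the rebate, buyers effectively pay Pb = Ps − 36, where Ps is the price sellers receive.
Demand in terms of Ps becomes Qd = 467.5 − 3.5(Ps − 36) = 593.5 - 3.5Ps. Setting this equal to supply: 593.5 - 3.5Ps = -50 + Ps, so Ps = 143.
Buyers pay Pb = 143 − 36 = 107; Q' = -50 + 1·143 = 93.
ΔCS = ½(65 + 93)(115 − 107) = 632; ΔPS = ½(65 + 93)(143 − 115) = 2212.
Government spending = 36 × 93 = 3348.
Net change = 632 + 2212 − 3348 = -504. The loss equals the DWL triangle ½·36·28.

Net change in total surplus = -€504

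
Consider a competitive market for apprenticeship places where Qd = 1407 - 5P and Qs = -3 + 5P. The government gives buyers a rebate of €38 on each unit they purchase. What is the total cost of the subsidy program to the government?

Government cost = €30286

Pre-subsidy: 1407 - 5P = -3 + 5P gives P* = 141, Q* = 702.
With the rebate, buyers effectively pay Pb = Ps − 38, where Ps is the price sellers receive.
Demand in terms of Ps becomes Qd = 1407 − 5(Ps − 38) = 1597 - 5Ps. Setting this equal to supply: 1597 - 5Ps = -3 + 5Ps, so Ps = 160.
Buyers pay Pb = 160 − 38 = 122; Q' = -3 + 5·160 = 797.
Government outlay = subsidy × quantity = 38 × 797 = 30286.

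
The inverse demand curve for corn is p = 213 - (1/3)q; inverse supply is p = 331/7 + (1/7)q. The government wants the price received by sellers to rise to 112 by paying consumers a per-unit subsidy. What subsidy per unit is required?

At a seller price of 112, quantity supplied is -331 + 7·112 = 453.
Buyers absorb 453 only when they pay pb = 213 − (1/3)·453 = 62.
s = ps − pb = 112 − 62 = 50.

Required subsidy s = 50 per unit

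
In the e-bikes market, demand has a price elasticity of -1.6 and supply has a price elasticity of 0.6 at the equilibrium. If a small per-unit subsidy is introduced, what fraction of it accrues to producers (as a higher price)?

For a small subsidy around the equilibrium, the benefit split depends on the relative slopes, which at a point are proportional to the elasticities.
Buyer share = εs/(εs + |εd|) = 0.6/(0.6 + 1.6) = 3/11; seller share = |εd|/(εs + |εd|) = 8/11.
So producers capture 8/11 of the subsidy.

Producer share = 8/11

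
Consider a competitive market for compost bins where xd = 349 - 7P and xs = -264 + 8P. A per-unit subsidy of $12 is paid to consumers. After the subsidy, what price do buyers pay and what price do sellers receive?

Buyers pay 517/15; sellers receive 697/15

Pre-subsidy: 349 - 7P = -264 + 8P gives P* = 613/15, x* = 944/15.
With the rebate, buyers effectively pay Pb = Ps − 12, where Ps is the price sellers receive.
Demand in terms of Ps becomes xd = 349 − 7(Ps − 12) = 433 - 7Ps. Setting this equal to supply: 433 - 7Ps = -264 + 8Ps, so Ps = 697/15.
Buyers pay Pb = 697/15 − 12 = 517/15; x' = -264 + 8·(697/15) = 1616/15.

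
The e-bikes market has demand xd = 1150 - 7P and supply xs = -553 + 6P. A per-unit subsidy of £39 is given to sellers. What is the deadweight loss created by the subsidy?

Pre-subsidy: 1150 - 7P = -553 + 6P gives P* = 131, x* = 233.
With the subsidy, sellers receive Ps = Pb + 39 for each unit, where Pb is the price buyers pay.
Supply in terms of Pb becomes xs = -553 + 6(Pb + 39) = -319 + 6Pb. Setting this equal to demand: 1150 - 7Pb = -319 + 6Pb, so Pb = 113.
Sellers receive Ps = 113 + 39 = 152; x' = 1150 − 7·113 = 359.
The subsidy expands output by 359 − 233 = 126 past the efficient level; on those units the gap between marginal cost and willingness to pay runs from 0 up to 39.
DWL = ½ × 39 × 126 = 2457.

Deadweight loss = £2457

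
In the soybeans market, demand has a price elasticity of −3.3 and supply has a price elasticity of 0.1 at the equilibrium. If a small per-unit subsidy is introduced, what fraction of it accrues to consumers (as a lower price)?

Consumer share = 1/34

For a small subsidy around the equilibrium, the benefit split depends on the relative slopes, which at a point are proportional to the elasticities.
Buyer share = εs/(εs + |εd|) = 0.1/(0.1 + 3.3) = 1/34; seller share = |εd|/(εs + |εd|) = 33/34.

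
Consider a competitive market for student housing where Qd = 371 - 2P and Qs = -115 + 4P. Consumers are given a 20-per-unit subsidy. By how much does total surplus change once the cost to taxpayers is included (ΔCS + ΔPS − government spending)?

Net change in total surplus = -800/3

Pre-subsidy: 371 - 2P = -115 + 4P gives P* = 81, Q* = 209.
With the rebate, buyers effectively pay Pb = Ps − 20, where Ps is the price sellers receive.
Demand in terms of Ps becomes Qd = 371 − 2(Ps − 20) = 411 - 2Ps. Setting this equal to supply: 411 - 2Ps = -115 + 4Ps, so Ps = 263/3.
Buyers pay Pb = 263/3 − 20 = 203/3; Q' = -115 + 4·(263/3) = 707/3.
ΔCS = ½(209 + 707/3)(81 − 203/3) = 26680/9; ΔPS = ½(209 + 707/3)(263/3 − 81) = 13340/9.
Government spending = 20 × 707/3 = 14140/3.
Net change = 26680/9 + 13340/9 − 14140/3 = -800/3. The loss equals the DWL triangle ½·20·80/3.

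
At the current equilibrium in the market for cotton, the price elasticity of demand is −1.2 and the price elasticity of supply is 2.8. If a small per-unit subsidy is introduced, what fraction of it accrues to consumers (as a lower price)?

For a small subsidy around the equilibrium, the benefit split depends on the relative slopes, which at a point are proportional to the elasticities.
Buyer share = εs/(εs + |εd|) = 2.8/(2.8 + 1.2) = 0.7; seller share = |εd|/(εs + |εd|) = 0.3.

Consumer share = 0.7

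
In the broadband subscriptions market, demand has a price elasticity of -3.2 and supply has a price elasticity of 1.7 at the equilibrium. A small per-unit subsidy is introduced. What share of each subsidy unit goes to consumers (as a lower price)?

Consumer share = 17/49

For a small subsidy around the equilibrium, the benefit split depends on the relative slopes, which at a point are proportional to the elasticities.
Buyer share = εs/(εs + |εd|) = 1.7/(1.7 + 3.2) = 17/49; seller share = |εd|/(εs + |εd|) = 32/49.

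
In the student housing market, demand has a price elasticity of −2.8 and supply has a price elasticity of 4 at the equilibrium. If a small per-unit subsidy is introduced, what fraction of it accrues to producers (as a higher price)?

Producer share = 7/17

For a small subsidy around the equilibrium, the benefit split depends on the relative slopes, which at a point are proportional to the elasticities.
Buyer share = εs/(εs + |εd|) = 4/(4 + 2.8) = 10/17; seller share = |εd|/(εs + |εd|) = 7/17.
So producers capture 7/17 of the subsidy.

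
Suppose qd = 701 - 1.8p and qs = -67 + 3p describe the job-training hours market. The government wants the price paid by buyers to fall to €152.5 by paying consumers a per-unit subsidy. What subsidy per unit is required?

Required subsidy s = €12 per unit

At a buyer price of 152.5, quantity demanded is 701 − 1.8·152.5 = 426.5.
Sellers supply 426.5 only when they receive ps with -67 + 3·ps = 426.5, i.e. ps = 164.5.
s = ps − pb = 164.5 − 152.5 = 12.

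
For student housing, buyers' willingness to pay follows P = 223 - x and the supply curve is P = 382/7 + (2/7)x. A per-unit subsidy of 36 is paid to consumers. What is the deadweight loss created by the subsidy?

Pre-subsidy: 223 - x = 382/7 + (2/7)x gives x* = 131 and P* = 92.
With the rebate, buyers effectively pay Pb = Ps − 36, where Ps is the price sellers receive.
On the curves, Pb = 223 - x and Ps = 382/7 + (2/7)x; the wedge Ps − Pb = 36 gives 382/7 + (2/7)x − (223 - x) = 36, so x' = 159.
Then Pb = 223 − 1·159 = 64 and Ps = 382/7 + (2/7)·159 = 100.
The subsidy expands output by 159 − 131 = 28 past the efficient level; on those units the gap between marginal cost and willingness to pay runs from 0 up to 36.
DWL = ½ × 36 × 28 = 504.

Deadweight loss = 504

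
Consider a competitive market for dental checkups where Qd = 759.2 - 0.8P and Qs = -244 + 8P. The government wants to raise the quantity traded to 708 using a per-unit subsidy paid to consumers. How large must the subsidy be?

Required subsidy s = 55 per unit

At Q = 708, invert demand for the buyer price: Pb = (759.2 − 708)/0.8 = 64; invert supply for the seller price: Ps = (708 − (-244))/8 = 119.
The subsidy must fill the gap: s = Ps − Pb = 119 − 64 = 55.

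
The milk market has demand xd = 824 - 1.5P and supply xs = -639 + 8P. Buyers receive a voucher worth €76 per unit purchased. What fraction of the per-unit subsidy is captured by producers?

Producer share = 3/19

Pre-subsidy: 824 - 1.5P = -639 + 8P gives P* = 154, x* = 593.
With the rebate, buyers effectively pay Pb = Ps − 76, where Ps is the price sellers receive.
Demand in terms of Ps becomes xd = 824 − 1.5(Ps − 76) = 938 - 1.5Ps. Setting this equal to supply: 938 - 1.5Ps = -639 + 8Ps, so Ps = 166.
Buyers pay Pb = 166 − 76 = 90; x' = -639 + 8·166 = 689.
Buyers' price falls by P* − Pb = 154 − 90 = 64; sellers' price rises by Ps − P* = 166 − 154 = 12.
So producers capture 12/76 = 3/19 of each unit of subsidy.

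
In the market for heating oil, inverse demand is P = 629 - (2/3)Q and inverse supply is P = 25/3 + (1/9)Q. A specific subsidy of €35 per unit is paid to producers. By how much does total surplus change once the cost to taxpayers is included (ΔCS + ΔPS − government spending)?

Pre-subsidy: 629 - (2/3)Q = 25/3 + (1/9)Q gives Q* = 798 and P* = 97.
With the subsidy, sellers receive Ps = Pb + 35 for each unit, where Pb is the price buyers pay.
On the curves, Pb = 629 - (2/3)Q and Ps = 25/3 + (1/9)Q; the wedge Ps − Pb = 35 gives 25/3 + (1/9)Q − (629 - (2/3)Q) = 35, so Q' = 843.
Then Pb = 629 − (2/3)·843 = 67 and Ps = 25/3 + (1/9)·843 = 102.
ΔCS = ½(798 + 843)(97 − 67) = 24615; ΔPS = ½(798 + 843)(102 − 97) = 4102.5.
Government spending = 35 × 843 = 29505.
Net change = 24615 + 4102.5 − 29505 = -787.5. The loss equals the DWL triangle ½·35·45.

Net change in total surplus = -€787.5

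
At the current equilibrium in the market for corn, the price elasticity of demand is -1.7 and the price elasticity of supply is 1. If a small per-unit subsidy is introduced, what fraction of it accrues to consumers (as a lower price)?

Consumer share = 10/27

For a small subsidy around the equilibrium, the benefit split depends on the relative slopes, which at a point are proportional to the elasticities.
Buyer share = εs/(εs + |εd|) = 1/(1 + 1.7) = 10/27; seller share = |εd|/(εs + |εd|) = 17/27.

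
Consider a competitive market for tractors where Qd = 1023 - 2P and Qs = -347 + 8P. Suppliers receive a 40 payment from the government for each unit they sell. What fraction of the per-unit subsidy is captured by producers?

Pre-subsidy: 1023 - 2P = -347 + 8P gives P* = 137, Q* = 749.
With the subsidy, sellers receive Ps = Pb + 40 for each unit, where Pb is the price buyers pay.
Supply in terms of Pb becomes Qs = -347 + 8(Pb + 40) = -27 + 8Pb. Setting this equal to demand: 1023 - 2Pb = -27 + 8Pb, so Pb = 105.
Sellers receive Ps = 105 + 40 = 145; Q' = 1023 − 2·105 = 813.
Buyers' price falls by P* − Pb = 137 − 105 = 32; sellers' price rises by Ps − P* = 145 − 137 = 8.
So producers capture 8/40 = 0.2 of each unit of subsidy.

Producer share = 0.2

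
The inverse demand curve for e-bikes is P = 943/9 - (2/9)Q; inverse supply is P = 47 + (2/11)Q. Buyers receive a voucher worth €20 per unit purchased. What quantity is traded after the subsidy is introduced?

Q' = 192.5

Pre-subsidy: 943/9 - (2/9)Q = 47 + (2/11)Q gives Q* = 143 and P* = 73.
With the rebate, buyers effectively pay Pb = Ps − 20, where Ps is the price sellers receive.
On the curves, Pb = 943/9 - (2/9)Q and Ps = 47 + (2/11)Q; the wedge Ps − Pb = 20 gives 47 + (2/11)Q − (943/9 - (2/9)Q) = 20, so Q' = 192.5.
Then Pb = 943/9 − (2/9)·192.5 = 62 and Ps = 47 + (2/11)·192.5 = 82.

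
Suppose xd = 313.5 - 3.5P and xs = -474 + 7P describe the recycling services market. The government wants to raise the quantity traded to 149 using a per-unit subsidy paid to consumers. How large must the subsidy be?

Required subsidy s = 42 per unit

At x = 149, invert demand for the buyer price: Pb = (313.5 − 149)/3.5 = 47; invert supply for the seller price: Ps = (149 − (-474))/7 = 89.
The subsidy must fill the gap: s = Ps − Pb = 89 − 47 = 42.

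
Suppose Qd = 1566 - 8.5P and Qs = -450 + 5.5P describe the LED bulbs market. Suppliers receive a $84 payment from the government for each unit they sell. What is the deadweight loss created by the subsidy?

Deadweight loss = $11781

Pre-subsidy: 1566 - 8.5P = -450 + 5.5P gives P* = 144, Q* = 342.
With the subsidy, sellers receive Ps = Pb + 84 for each unit, where Pb is the price buyers pay.
Supply in terms of Pb becomes Qs = -450 + 5.5(Pb + 84) = 12 + 5.5Pb. Setting this equal to demand: 1566 - 8.5Pb = 12 + 5.5Pb, so Pb = 111.
Sellers receive Ps = 111 + 84 = 195; Q' = 1566 − 8.5·111 = 622.5.
The subsidy expands output by 622.5 − 342 = 280.5 past the efficient level; on those units the gap between marginal cost and willingness to pay runs from 0 up to 84.
DWL = ½ × 84 × 280.5 = 11781.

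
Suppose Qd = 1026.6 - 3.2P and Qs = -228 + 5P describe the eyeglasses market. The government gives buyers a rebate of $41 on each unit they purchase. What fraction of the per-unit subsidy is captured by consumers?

Pre-subsidy: 1026.6 - 3.2P = -228 + 5P gives P* = 153, Q* = 537.
With the rebate, buyers effectively pay Pb = Ps − 41, where Ps is the price sellers receive.
Demand in terms of Ps becomes Qd = 1026.6 − 3.2(Ps − 41) = 1157.8 - 3.2Ps. Setting this equal to supply: 1157.8 - 3.2Ps = -228 + 5Ps, so Ps = 169.
Buyers pay Pb = 169 − 41 = 128; Q' = -228 + 5·169 = 617.
Buyers' price falls by P* − Pb = 153 − 128 = 25; sellers' price rises by Ps − P* = 169 − 153 = 16.
So consumers capture 25/41 = 25/41 of each unit of subsidy.

Consumer share = 25/41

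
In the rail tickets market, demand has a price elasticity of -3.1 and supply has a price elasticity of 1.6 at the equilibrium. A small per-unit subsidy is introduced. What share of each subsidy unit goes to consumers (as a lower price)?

Consumer share = 16/47

For a small subsidy around the equilibrium, the benefit split depends on the relative slopes, which at a point are proportional to the elasticities.
Buyer share = εs/(εs + |εd|) = 1.6/(1.6 + 3.1) = 16/47; seller share = |εd|/(εs + |εd|) = 31/47.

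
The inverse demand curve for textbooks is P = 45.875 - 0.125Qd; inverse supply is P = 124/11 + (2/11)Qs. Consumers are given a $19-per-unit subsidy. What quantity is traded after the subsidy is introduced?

Pre-subsidy: 45.875 - 0.125Q = 124/11 + (2/11)Q gives Q* = 1015/9 and P* = 286/9.
With the rebate, buyers effectively pay Pb = Ps − 19, where Ps is the price sellers receive.
On the curves, Pb = 45.875 - 0.125Q and Ps = 124/11 + (2/11)Q; the wedge Ps − Pb = 19 gives 124/11 + (2/11)Q − (45.875 - 0.125Q) = 19, so Q' = 4717/27.
Then Pb = 45.875 − 0.125·(4717/27) = 649/27 and Ps = 124/11 + (2/11)·(4717/27) = 1162/27.

Q' = 4717/27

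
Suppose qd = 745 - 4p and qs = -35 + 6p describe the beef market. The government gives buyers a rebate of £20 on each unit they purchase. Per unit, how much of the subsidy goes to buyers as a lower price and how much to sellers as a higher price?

Buyers gain £12 per unit; sellers gain £8 per unit

Pre-subsidy: 745 - 4p = -35 + 6p gives p* = 78, q* = 433.
With the rebate, buyers effectively pay pb = ps − 20, where ps is the price sellers receive.
Demand in terms of ps becomes qd = 745 − 4(ps − 20) = 825 - 4ps. Setting this equal to supply: 825 - 4ps = -35 + 6ps, so ps = 86.
Buyers pay pb = 86 − 20 = 66; q' = -35 + 6·86 = 481.
Buyers' price falls by p* − pb = 78 − 66 = 12; sellers' price rises by ps − p* = 86 − 78 = 8.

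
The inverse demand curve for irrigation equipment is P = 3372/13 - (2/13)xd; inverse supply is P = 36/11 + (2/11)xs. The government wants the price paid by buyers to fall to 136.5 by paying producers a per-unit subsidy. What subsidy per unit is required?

At a buyer price of 136.5, quantity demanded is 1686 − 6.5·136.5 = 798.75.
Sellers supply 798.75 only when they receive Ps = 36/11 + (2/11)·798.75 = 148.5.
s = Ps − Pb = 148.5 − 136.5 = 12.

Required subsidy s = 12 per unit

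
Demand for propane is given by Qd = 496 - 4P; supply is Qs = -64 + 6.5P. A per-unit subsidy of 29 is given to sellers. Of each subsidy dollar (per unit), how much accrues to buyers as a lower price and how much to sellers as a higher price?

Buyers gain 377/21 per unit; sellers gain 232/21 per unit

Pre-subsidy: 496 - 4P = -64 + 6.5P gives P* = 160/3, Q* = 848/3.
With the subsidy, sellers receive Ps = Pb + 29 for each unit, where Pb is the price buyers pay.
Supply in terms of Pb becomes Qs = -64 + 6.5(Pb + 29) = 124.5 + 6.5Pb. Setting this equal to demand: 496 - 4Pb = 124.5 + 6.5Pb, so Pb = 743/21.
Sellers receive Ps = 743/21 + 29 = 1352/21; Q' = 496 − 4·(743/21) = 7444/21.
Buyers' price falls by P* − Pb = 160/3 − 743/21 = 377/21; sellers' price rises by Ps − P* = 1352/21 − 160/3 = 232/21.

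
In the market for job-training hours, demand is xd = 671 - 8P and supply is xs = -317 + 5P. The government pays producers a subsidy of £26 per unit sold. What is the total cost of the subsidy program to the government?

Government cost = £3718

Pre-subsidy: 671 - 8P = -317 + 5P gives P* = 76, x* = 63.
With the subsidy, sellers receive Ps = Pb + 26 for each unit, where Pb is the price buyers pay.
Supply in terms of Pb becomes xs = -317 + 5(Pb + 26) = -187 + 5Pb. Setting this equal to demand: 671 - 8Pb = -187 + 5Pb, so Pb = 66.
Sellers receive Ps = 66 + 26 = 92; x' = 671 − 8·66 = 143.
Government outlay = subsidy × quantity = 26 × 143 = 3718.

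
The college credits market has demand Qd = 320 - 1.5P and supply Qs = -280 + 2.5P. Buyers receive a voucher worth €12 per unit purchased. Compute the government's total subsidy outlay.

Pre-subsidy: 320 - 1.5P = -280 + 2.5P gives P* = 150, Q* = 95.
With the rebate, buyers effectively pay Pb = Ps − 12, where Ps is the price sellers receive.
Demand in terms of Ps becomes Qd = 320 − 1.5(Ps − 12) = 338 - 1.5Ps. Setting this equal to supply: 338 - 1.5Ps = -280 + 2.5Ps, so Ps = 154.5.
Buyers pay Pb = 154.5 − 12 = 142.5; Q' = -280 + 2.5·154.5 = 106.25.
Government outlay = subsidy × quantity = 12 × 106.25 = 1275.

Government cost = €1275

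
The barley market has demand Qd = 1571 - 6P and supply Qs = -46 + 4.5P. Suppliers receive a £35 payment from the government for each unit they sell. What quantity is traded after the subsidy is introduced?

Q' = 737

Pre-subsidy: 1571 - 6P = -46 + 4.5P gives P* = 154, Q* = 647.
With the subsidy, sellers receive Ps = Pb + 35 for each unit, where Pb is the price buyers pay.
Supply in terms of Pb becomes Qs = -46 + 4.5(Pb + 35) = 111.5 + 4.5Pb. Setting this equal to demand: 1571 - 6Pb = 111.5 + 4.5Pb, so Pb = 139.
Sellers receive Ps = 139 + 35 = 174; Q' = 1571 − 6·139 = 737.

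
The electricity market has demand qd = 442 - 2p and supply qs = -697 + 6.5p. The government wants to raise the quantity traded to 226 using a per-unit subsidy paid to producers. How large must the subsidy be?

At q = 226, invert demand for the buyer price: pb = (442 − 226)/2 = 108; invert supply for the seller price: ps = (226 − (-697))/6.5 = 142.
The subsidy must fill the gap: s = ps − pb = 142 − 108 = 34.

Required subsidy s = 34 per unit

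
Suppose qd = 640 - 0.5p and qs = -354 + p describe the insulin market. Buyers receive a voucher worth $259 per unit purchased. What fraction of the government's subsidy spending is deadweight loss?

DWL / government spending = 259/2370

Pre-subsidy: 640 - 0.5p = -354 + p gives p* = 1988/3, q* = 926/3.
With the rebate, buyers effectively pay pb = ps − 259, where ps is the price sellers receive.
Demand in terms of ps becomes qd = 640 − 0.5(ps − 259) = 769.5 - 0.5ps. Setting this equal to supply: 769.5 - 0.5ps = -354 + ps, so ps = 749.
Buyers pay pb = 749 − 259 = 490; q' = -354 + 1·749 = 395.
ΔCS = ½(926/3 + 395)(1988/3 − 490) = 546749/9; ΔPS = ½(926/3 + 395)(749 − 1988/3) = 546749/18.
Government spending = 259 × 395 = 102305.
DWL = ½ × 259 × (395 − 926/3) = 67081/6; fraction = (67081/6) / 102305 = 259/2370.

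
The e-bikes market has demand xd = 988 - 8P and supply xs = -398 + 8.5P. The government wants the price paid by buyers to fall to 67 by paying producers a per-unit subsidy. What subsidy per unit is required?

Required subsidy s = 33 per unit

At a buyer price of 67, quantity demanded is 988 − 8·67 = 452.
Sellers supply 452 only when they receive Ps with -398 + 8.5·Ps = 452, i.e. Ps = 100.
s = Ps − Pb = 100 − 67 = 33.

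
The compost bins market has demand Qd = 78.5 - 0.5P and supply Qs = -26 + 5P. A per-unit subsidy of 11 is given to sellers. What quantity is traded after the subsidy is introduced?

Pre-subsidy: 78.5 - 0.5P = -26 + 5P gives P* = 19, Q* = 69.
With the subsidy, sellers receive Ps = Pb + 11 for each unit, where Pb is the price buyers pay.
Supply in terms of Pb becomes Qs = -26 + 5(Pb + 11) = 29 + 5Pb. Setting this equal to demand: 78.5 - 0.5Pb = 29 + 5Pb, so Pb = 9.
Sellers receive Ps = 9 + 11 = 20; Q' = 78.5 − 0.5·9 = 74.

Q' = 74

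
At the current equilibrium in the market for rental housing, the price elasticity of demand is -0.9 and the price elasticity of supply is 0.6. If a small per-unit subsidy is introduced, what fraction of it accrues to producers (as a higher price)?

Producer share = 0.6

For a small subsidy around the equilibrium, the benefit split depends on the relative slopes, which at a point are proportional to the elasticities.
Buyer share = εs/(εs + |εd|) = 0.6/(0.6 + 0.9) = 0.4; seller share = |εd|/(εs + |εd|) = 0.6.
So producers capture 0.6 of the subsidy.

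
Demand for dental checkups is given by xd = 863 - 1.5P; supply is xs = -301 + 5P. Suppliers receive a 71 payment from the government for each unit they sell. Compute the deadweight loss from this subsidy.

Deadweight loss = 75615/26

Pre-subsidy: 863 - 1.5P = -301 + 5P gives P* = 2328/13, x* = 7727/13.
With the subsidy, sellers receive Ps = Pb + 71 for each unit, where Pb is the price buyers pay.
Supply in terms of Pb becomes xs = -301 + 5(Pb + 71) = 54 + 5Pb. Setting this equal to demand: 863 - 1.5Pb = 54 + 5Pb, so Pb = 1618/13.
Sellers receive Ps = 1618/13 + 71 = 2541/13; x' = 863 − 1.5·(1618/13) = 8792/13.
The subsidy expands output by 8792/13 − 7727/13 = 1065/13 past the efficient level; on those units the gap between marginal cost and willingness to pay runs from 0 up to 71.
DWL = ½ × 71 × 1065/13 = 75615/26.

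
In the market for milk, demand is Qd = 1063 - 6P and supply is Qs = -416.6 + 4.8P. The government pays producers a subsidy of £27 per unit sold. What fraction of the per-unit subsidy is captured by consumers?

Consumer share = 4/9

Pre-subsidy: 1063 - 6P = -416.6 + 4.8P gives P* = 137, Q* = 241.
With the subsidy, sellers receive Ps = Pb + 27 for each unit, where Pb is the price buyers pay.
Supply in terms of Pb becomes Qs = -416.6 + 4.8(Pb + 27) = -287 + 4.8Pb. Setting this equal to demand: 1063 - 6Pb = -287 + 4.8Pb, so Pb = 125.
Sellers receive Ps = 125 + 27 = 152; Q' = 1063 − 6·125 = 313.
Buyers' price falls by P* − Pb = 137 − 125 = 12; sellers' price rises by Ps − P* = 152 − 137 = 15.
So consumers capture 12/27 = 4/9 of each unit of subsidy.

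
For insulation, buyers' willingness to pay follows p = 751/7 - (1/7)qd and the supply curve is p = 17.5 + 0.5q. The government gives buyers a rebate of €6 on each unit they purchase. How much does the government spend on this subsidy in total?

Pre-subsidy: 751/7 - (1/7)q = 17.5 + 0.5q gives q* = 419/3 and p* = 262/3.
With the rebate, buyers effectively pay pb = ps − 6, where ps is the price sellers receive.
On the curves, pb = 751/7 - (1/7)q and ps = 17.5 + 0.5q; the wedge ps − pb = 6 gives 17.5 + 0.5q − (751/7 - (1/7)q) = 6, so q' = 149.
Then pb = 751/7 − (1/7)·149 = 86 and ps = 17.5 + 0.5·149 = 92.
Government outlay = subsidy × quantity = 6 × 149 = 894.

Government cost = €894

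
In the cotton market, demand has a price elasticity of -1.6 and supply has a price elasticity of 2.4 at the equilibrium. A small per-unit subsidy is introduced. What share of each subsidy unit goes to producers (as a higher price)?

Producer share = 0.4

For a small subsidy around the equilibrium, the benefit split depends on the relative slopes, which at a point are proportional to the elasticities.
Buyer share = εs/(εs + |εd|) = 2.4/(2.4 + 1.6) = 0.6; seller share = |εd|/(εs + |εd|) = 0.4.
So producers capture 0.4 of the subsidy.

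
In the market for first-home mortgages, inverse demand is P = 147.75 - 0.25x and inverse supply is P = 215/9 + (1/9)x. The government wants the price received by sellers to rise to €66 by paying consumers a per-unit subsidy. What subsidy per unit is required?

At a seller price of 66, quantity supplied is -215 + 9·66 = 379.
Buyers absorb 379 only when they pay Pb = 147.75 − 0.25·379 = 53.
s = Ps − Pb = 66 − 53 = 13.

Required subsidy s = €13 per unit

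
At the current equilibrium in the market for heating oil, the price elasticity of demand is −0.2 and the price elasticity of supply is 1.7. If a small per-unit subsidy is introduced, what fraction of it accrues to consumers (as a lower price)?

Consumer share = 17/19

For a small subsidy around the equilibrium, the benefit split depends on the relative slopes, which at a point are proportional to the elasticities.
Buyer share = εs/(εs + |εd|) = 1.7/(1.7 + 0.2) = 17/19; seller share = |εd|/(εs + |εd|) = 2/19.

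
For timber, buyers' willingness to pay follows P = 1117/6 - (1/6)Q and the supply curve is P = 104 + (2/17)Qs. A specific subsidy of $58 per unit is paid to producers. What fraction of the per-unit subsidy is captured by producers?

Producer share = 12/29

Pre-subsidy: 1117/6 - (1/6)Q = 104 + (2/17)Q gives Q* = 289 and P* = 138.
With the subsidy, sellers receive Ps = Pb + 58 for each unit, where Pb is the price buyers pay.
On the curves, Pb = 1117/6 - (1/6)Q and Ps = 104 + (2/17)Q; the wedge Ps − Pb = 58 gives 104 + (2/17)Q − (1117/6 - (1/6)Q) = 58, so Q' = 493.
Then Pb = 1117/6 − (1/6)·493 = 104 and Ps = 104 + (2/17)·493 = 162.
Buyers' price falls by P* − Pb = 138 − 104 = 34; sellers' price rises by Ps − P* = 162 − 138 = 24.
So producers capture 24/58 = 12/29 of each unit of subsidy.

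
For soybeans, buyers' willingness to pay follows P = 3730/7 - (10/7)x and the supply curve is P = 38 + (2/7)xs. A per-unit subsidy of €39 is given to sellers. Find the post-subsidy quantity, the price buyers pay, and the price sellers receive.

Pre-subsidy: 3730/7 - (10/7)x = 38 + (2/7)x gives x* = 866/3 and P* = 2530/21.
With the subsidy, sellers receive Ps = Pb + 39 for each unit, where Pb is the price buyers pay.
On the curves, Pb = 3730/7 - (10/7)x and Ps = 38 + (2/7)x; the wedge Ps − Pb = 39 gives 38 + (2/7)x − (3730/7 - (10/7)x) = 39, so x' = 3737/12.
Then Pb = 3730/7 − (10/7)·(3737/12) = 3695/42 and Ps = 38 + (2/7)·(3737/12) = 5333/42.

x' = 3737/12; buyers pay 3695/42; sellers receive 5333/42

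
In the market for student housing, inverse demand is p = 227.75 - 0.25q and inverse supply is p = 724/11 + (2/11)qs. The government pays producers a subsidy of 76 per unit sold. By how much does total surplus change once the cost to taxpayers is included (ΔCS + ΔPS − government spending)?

Pre-subsidy: 227.75 - 0.25q = 724/11 + (2/11)q gives q* = 375 and p* = 134.
With the subsidy, sellers receive ps = pb + 76 for each unit, where pb is the price buyers pay.
On the curves, pb = 227.75 - 0.25q and ps = 724/11 + (2/11)q; the wedge ps − pb = 76 gives 724/11 + (2/11)q − (227.75 - 0.25q) = 76, so q' = 551.
Then pb = 227.75 − 0.25·551 = 90 and ps = 724/11 + (2/11)·551 = 166.
ΔCS = ½(375 + 551)(134 − 90) = 20372; ΔPS = ½(375 + 551)(166 − 134) = 14816.
Government spending = 76 × 551 = 41876.
Net change = 20372 + 14816 − 41876 = -6688. The loss equals the DWL triangle ½·76·176.

Net change in total surplus = -6688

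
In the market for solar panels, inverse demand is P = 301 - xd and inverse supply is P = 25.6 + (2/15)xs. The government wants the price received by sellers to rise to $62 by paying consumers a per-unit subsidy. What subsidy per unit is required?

Required subsidy s = $34 per unit

At a seller price of 62, quantity supplied is -192 + 7.5·62 = 273.
Buyers absorb 273 only when they pay Pb = 301 − 1·273 = 28.
s = Ps − Pb = 62 − 28 = 34.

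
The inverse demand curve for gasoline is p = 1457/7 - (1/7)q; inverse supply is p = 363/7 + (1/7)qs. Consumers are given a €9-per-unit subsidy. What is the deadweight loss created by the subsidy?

Deadweight loss = €141.75

Pre-subsidy: 1457/7 - (1/7)q = 363/7 + (1/7)q gives q* = 547 and p* = 130.
With the rebate, buyers effectively pay pb = ps − 9, where ps is the price sellers receive.
On the curves, pb = 1457/7 - (1/7)q and ps = 363/7 + (1/7)q; the wedge ps − pb = 9 gives 363/7 + (1/7)q − (1457/7 - (1/7)q) = 9, so q' = 578.5.
Then pb = 1457/7 − (1/7)·578.5 = 125.5 and ps = 363/7 + (1/7)·578.5 = 134.5.
The subsidy expands output by 578.5 − 547 = 31.5 past the efficient level; on those units the gap between marginal cost and willingness to pay runs from 0 up to 9.
DWL = ½ × 9 × 31.5 = 141.75.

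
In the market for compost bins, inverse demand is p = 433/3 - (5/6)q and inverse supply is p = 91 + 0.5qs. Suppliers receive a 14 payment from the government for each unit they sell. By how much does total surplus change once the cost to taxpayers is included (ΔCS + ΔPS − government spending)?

Net change in total surplus = -73.5

Pre-subsidy: 433/3 - (5/6)q = 91 + 0.5q gives q* = 40 and p* = 111.
With the subsidy, sellers receive ps = pb + 14 for each unit, where pb is the price buyers pay.
On the curves, pb = 433/3 - (5/6)q and ps = 91 + 0.5q; the wedge ps − pb = 14 gives 91 + 0.5q − (433/3 - (5/6)q) = 14, so q' = 50.5.
Then pb = 433/3 − (5/6)·50.5 = 102.25 and ps = 91 + 0.5·50.5 = 116.25.
ΔCS = ½(40 + 50.5)(111 − 102.25) = 395.9375; ΔPS = ½(40 + 50.5)(116.25 − 111) = 237.5625.
Government spending = 14 × 50.5 = 707.
Net change = 395.9375 + 237.5625 − 707 = -73.5. The loss equals the DWL triangle ½·14·10.5.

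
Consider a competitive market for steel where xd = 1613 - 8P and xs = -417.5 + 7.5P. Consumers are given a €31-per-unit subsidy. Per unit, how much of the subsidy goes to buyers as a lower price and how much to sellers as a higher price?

Pre-subsidy: 1613 - 8P = -417.5 + 7.5P gives P* = 131, x* = 565.
With the rebate, buyers effectively pay Pb = Ps − 31, where Ps is the price sellers receive.
Demand in terms of Ps becomes xd = 1613 − 8(Ps − 31) = 1861 - 8Ps. Setting this equal to supply: 1861 - 8Ps = -417.5 + 7.5Ps, so Ps = 147.
Buyers pay Pb = 147 − 31 = 116; x' = -417.5 + 7.5·147 = 685.
Buyers' price falls by P* − Pb = 131 − 116 = 15; sellers' price rises by Ps − P* = 147 − 131 = 16.

Buyers gain €15 per unit; sellers gain €16 per unit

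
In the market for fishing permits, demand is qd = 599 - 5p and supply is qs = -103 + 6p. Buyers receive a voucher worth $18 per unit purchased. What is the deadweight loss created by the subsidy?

Deadweight loss = 4860/11

Pre-subsidy: 599 - 5p = -103 + 6p gives p* = 702/11, q* = 3079/11.
With the rebate, buyers effectively pay pb = ps − 18, where ps is the price sellers receive.
Demand in terms of ps becomes qd = 599 − 5(ps − 18) = 689 - 5ps. Setting this equal to supply: 689 - 5ps = -103 + 6ps, so ps = 72.
Buyers pay pb = 72 − 18 = 54; q' = -103 + 6·72 = 329.
The subsidy expands output by 329 − 3079/11 = 540/11 past the efficient level; on those units the gap between marginal cost and willingness to pay runs from 0 up to 18.
DWL = ½ × 18 × 540/11 = 4860/11.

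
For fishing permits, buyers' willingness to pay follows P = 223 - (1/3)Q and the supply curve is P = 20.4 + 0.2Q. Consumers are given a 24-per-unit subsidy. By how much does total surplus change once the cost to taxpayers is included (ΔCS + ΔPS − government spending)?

Net change in total surplus = -540

Pre-subsidy: 223 - (1/3)Q = 20.4 + 0.2Q gives Q* = 379.875 and P* = 96.375.
With the rebate, buyers effectively pay Pb = Ps − 24, where Ps is the price sellers receive.
On the curves, Pb = 223 - (1/3)Q and Ps = 20.4 + 0.2Q; the wedge Ps − Pb = 24 gives 20.4 + 0.2Q − (223 - (1/3)Q) = 24, so Q' = 424.875.
Then Pb = 223 − (1/3)·424.875 = 81.375 and Ps = 20.4 + 0.2·424.875 = 105.375.
ΔCS = ½(379.875 + 424.875)(96.375 − 81.375) = 6035.625; ΔPS = ½(379.875 + 424.875)(105.375 − 96.375) = 3621.375.
Government spending = 24 × 424.875 = 10197.
Net change = 6035.625 + 3621.375 − 10197 = -540. The loss equals the DWL triangle ½·24·45.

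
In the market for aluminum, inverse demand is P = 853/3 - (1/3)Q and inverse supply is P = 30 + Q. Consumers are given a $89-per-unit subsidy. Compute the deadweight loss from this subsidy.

Pre-subsidy: 853/3 - (1/3)Q = 30 + Q gives Q* = 190.75 and P* = 220.75.
With the rebate, buyers effectively pay Pb = Ps − 89, where Ps is the price sellers receive.
On the curves, Pb = 853/3 - (1/3)Q and Ps = 30 + Q; the wedge Ps − Pb = 89 gives 30 + Q − (853/3 - (1/3)Q) = 89, so Q' = 257.5.
Then Pb = 853/3 − (1/3)·257.5 = 198.5 and Ps = 30 + 1·257.5 = 287.5.
The subsidy expands output by 257.5 − 190.75 = 66.75 past the efficient level; on those units the gap between marginal cost and willingness to pay runs from 0 up to 89.
DWL = ½ × 89 × 66.75 = 2970.375.

Deadweight loss = $2970.375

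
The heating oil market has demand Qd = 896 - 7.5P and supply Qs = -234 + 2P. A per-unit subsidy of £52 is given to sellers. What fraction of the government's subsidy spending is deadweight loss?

DWL / government spending = 390/817

Pre-subsidy: 896 - 7.5P = -234 + 2P gives P* = 2260/19, Q* = 74/19.
With the subsidy, sellers receive Ps = Pb + 52 for each unit, where Pb is the price buyers pay.
Supply in terms of Pb becomes Qs = -234 + 2(Pb + 52) = -130 + 2Pb. Setting this equal to demand: 896 - 7.5Pb = -130 + 2Pb, so Pb = 108.
Sellers receive Ps = 108 + 52 = 160; Q' = 896 − 7.5·108 = 86.
ΔCS = ½(74/19 + 86)(2260/19 − 108) = 177632/361; ΔPS = ½(74/19 + 86)(160 − 2260/19) = 666120/361.
Government spending = 52 × 86 = 4472.
DWL = ½ × 52 × (86 − 74/19) = 40560/19; fraction = (40560/19) / 4472 = 390/817.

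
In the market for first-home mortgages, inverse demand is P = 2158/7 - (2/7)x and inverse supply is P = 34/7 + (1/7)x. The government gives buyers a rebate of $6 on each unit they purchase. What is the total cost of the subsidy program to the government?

Government cost = $4332

Pre-subsidy: 2158/7 - (2/7)x = 34/7 + (1/7)x gives x* = 708 and P* = 106.
With the rebate, buyers effectively pay Pb = Ps − 6, where Ps is the price sellers receive.
On the curves, Pb = 2158/7 - (2/7)x and Ps = 34/7 + (1/7)x; the wedge Ps − Pb = 6 gives 34/7 + (1/7)x − (2158/7 - (2/7)x) = 6, so x' = 722.
Then Pb = 2158/7 − (2/7)·722 = 102 and Ps = 34/7 + (1/7)·722 = 108.
Government outlay = subsidy × quantity = 6 × 722 = 4332.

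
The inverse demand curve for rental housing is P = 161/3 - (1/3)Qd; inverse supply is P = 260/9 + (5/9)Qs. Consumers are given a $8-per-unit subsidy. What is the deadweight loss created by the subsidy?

Deadweight loss = $36

Pre-subsidy: 161/3 - (1/3)Q = 260/9 + (5/9)Q gives Q* = 27.875 and P* = 44.375.
With the rebate, buyers effectively pay Pb = Ps − 8, where Ps is the price sellers receive.
On the curves, Pb = 161/3 - (1/3)Q and Ps = 260/9 + (5/9)Q; the wedge Ps − Pb = 8 gives 260/9 + (5/9)Q − (161/3 - (1/3)Q) = 8, so Q' = 36.875.
Then Pb = 161/3 − (1/3)·36.875 = 41.375 and Ps = 260/9 + (5/9)·36.875 = 49.375.
The subsidy expands output by 36.875 − 27.875 = 9 past the efficient level; on those units the gap between marginal cost and willingness to pay runs from 0 up to 8.
DWL = ½ × 8 × 9 = 36.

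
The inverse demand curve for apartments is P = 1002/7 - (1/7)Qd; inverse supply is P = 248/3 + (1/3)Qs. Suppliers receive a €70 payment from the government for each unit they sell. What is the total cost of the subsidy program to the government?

Government cost = €19180

Pre-subsidy: 1002/7 - (1/7)Q = 248/3 + (1/3)Q gives Q* = 127 and P* = 125.
With the subsidy, sellers receive Ps = Pb + 70 for each unit, where Pb is the price buyers pay.
On the curves, Pb = 1002/7 - (1/7)Q and Ps = 248/3 + (1/3)Q; the wedge Ps − Pb = 70 gives 248/3 + (1/3)Q − (1002/7 - (1/7)Q) = 70, so Q' = 274.
Then Pb = 1002/7 − (1/7)·274 = 104 and Ps = 248/3 + (1/3)·274 = 174.
Government outlay = subsidy × quantity = 70 × 274 = 19180.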